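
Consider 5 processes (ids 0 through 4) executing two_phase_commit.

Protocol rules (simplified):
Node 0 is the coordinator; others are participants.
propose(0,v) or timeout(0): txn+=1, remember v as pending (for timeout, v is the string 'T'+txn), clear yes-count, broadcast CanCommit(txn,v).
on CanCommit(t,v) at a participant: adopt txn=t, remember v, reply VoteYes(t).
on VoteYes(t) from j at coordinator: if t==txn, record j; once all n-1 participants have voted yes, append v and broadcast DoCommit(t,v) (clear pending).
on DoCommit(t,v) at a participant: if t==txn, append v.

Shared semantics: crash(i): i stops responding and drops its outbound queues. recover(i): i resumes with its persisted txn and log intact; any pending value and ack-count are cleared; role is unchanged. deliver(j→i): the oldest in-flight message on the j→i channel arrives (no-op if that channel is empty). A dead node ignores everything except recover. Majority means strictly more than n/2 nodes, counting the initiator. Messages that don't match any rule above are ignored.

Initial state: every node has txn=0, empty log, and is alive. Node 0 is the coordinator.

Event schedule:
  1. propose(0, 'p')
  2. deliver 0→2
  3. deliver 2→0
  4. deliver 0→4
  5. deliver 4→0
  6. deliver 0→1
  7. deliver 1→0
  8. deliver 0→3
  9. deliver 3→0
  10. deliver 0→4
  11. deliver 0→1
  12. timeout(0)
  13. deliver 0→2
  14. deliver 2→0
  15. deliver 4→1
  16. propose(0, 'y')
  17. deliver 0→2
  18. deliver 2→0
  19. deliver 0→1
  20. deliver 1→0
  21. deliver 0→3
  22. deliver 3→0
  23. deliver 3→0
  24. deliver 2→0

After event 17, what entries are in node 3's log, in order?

1. propose(0,'p'):  <0:coor t1 ->
2. deliver 0→2:  <2:part t1 ->
3. deliver 2→0:  nop
4. deliver 0→4:  <4:part t1 ->
5. deliver 4→0:  nop
6. deliver 0→1:  <1:part t1 ->
7. deliver 1→0:  nop
8. deliver 0→3:  <3:part t1 ->
9. deliver 3→0:  <0:coor t1 p>
10. deliver 0→4:  <4:part t1 p>
11. deliver 0→1:  <1:part t1 p>
12. timeout(0):  <0:coor t2 p>
13. deliver 0→2:  <2:part t1 p>
14. deliver 2→0:  nop
15. deliver 4→1:  nop
16. propose(0,'y'):  <0:coor t3 p>
17. deliver 0→2:  <2:part t2 p>

empty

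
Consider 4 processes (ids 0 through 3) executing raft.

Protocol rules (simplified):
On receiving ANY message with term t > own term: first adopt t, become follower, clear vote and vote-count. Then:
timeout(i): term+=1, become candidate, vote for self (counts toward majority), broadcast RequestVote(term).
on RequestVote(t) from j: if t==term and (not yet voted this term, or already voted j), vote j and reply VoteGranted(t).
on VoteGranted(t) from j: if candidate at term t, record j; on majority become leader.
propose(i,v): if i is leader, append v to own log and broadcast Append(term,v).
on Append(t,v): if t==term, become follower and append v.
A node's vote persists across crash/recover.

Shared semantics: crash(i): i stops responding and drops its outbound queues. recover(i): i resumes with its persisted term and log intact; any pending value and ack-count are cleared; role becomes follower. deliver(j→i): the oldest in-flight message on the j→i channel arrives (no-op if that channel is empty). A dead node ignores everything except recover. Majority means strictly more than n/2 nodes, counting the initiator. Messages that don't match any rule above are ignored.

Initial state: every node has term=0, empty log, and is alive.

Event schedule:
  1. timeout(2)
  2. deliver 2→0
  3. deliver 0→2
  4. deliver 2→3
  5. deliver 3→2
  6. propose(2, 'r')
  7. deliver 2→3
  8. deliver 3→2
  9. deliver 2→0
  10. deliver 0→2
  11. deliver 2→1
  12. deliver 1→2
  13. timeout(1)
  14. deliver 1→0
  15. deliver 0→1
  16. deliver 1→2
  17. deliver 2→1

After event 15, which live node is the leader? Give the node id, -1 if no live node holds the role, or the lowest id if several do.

step 1 timeout(2): 2={cand,t=1,log=-}
step 2 deliver 2→0: 0={foll,t=1,log=-}
step 3 deliver 0→2: —
step 4 deliver 2→3: 3={foll,t=1,log=-}
step 5 deliver 3→2: 2={lead,t=1,log=-}
step 6 propose(2,'r'): 2={lead,t=1,log=r}
step 7 deliver 2→3: 3={foll,t=1,log=r}
step 8 deliver 3→2: —
step 9 deliver 2→0: 0={foll,t=1,log=r}
step 10 deliver 0→2: —
step 11 deliver 2→1: 1={foll,t=1,log=-}
step 12 deliver 1→2: —
step 13 timeout(1): 1={cand,t=2,log=-}
step 14 deliver 1→0: 0={foll,t=2,log=r}
step 15 deliver 0→1: —

2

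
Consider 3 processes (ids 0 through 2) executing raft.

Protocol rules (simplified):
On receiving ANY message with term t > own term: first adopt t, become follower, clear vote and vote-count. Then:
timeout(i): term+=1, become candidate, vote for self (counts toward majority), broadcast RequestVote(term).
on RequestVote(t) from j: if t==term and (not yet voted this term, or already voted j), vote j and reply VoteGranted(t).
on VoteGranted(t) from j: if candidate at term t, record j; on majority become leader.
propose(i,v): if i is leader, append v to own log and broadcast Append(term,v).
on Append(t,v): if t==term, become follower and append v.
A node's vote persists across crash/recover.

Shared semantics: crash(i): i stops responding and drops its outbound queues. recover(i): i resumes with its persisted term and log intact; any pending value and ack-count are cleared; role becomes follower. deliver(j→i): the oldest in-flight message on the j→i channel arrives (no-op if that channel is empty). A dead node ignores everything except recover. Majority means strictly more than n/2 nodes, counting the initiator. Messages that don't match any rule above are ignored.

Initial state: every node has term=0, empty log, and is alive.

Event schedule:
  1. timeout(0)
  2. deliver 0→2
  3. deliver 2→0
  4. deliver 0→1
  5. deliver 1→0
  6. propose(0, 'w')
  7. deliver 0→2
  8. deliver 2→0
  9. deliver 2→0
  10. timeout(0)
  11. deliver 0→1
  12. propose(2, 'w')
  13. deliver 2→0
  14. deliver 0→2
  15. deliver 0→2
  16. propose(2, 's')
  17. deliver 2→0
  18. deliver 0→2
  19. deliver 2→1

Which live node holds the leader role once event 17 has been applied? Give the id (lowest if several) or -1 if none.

step 1 timeout(0): 0={cand,t=1,log=-}
step 2 deliver 0→2: 2={foll,t=1,log=-}
step 3 deliver 2→0: 0={lead,t=1,log=-}
step 4 deliver 0→1: 1={foll,t=1,log=-}
step 5 deliver 1→0: —
step 6 propose(0,'w'): 0={lead,t=1,log=w}
step 7 deliver 0→2: 2={foll,t=1,log=w}
step 8 deliver 2→0: —
step 9 deliver 2→0: —
step 10 timeout(0): 0={cand,t=2,log=w}
step 11 deliver 0→1: 1={foll,t=1,log=w}
step 12 propose(2,'w'): —
step 13 deliver 2→0: —
step 14 deliver 0→2: 2={foll,t=2,log=w}
step 15 deliver 0→2: —
step 16 propose(2,'s'): —
step 17 deliver 2→0: 0={lead,t=2,log=w}

0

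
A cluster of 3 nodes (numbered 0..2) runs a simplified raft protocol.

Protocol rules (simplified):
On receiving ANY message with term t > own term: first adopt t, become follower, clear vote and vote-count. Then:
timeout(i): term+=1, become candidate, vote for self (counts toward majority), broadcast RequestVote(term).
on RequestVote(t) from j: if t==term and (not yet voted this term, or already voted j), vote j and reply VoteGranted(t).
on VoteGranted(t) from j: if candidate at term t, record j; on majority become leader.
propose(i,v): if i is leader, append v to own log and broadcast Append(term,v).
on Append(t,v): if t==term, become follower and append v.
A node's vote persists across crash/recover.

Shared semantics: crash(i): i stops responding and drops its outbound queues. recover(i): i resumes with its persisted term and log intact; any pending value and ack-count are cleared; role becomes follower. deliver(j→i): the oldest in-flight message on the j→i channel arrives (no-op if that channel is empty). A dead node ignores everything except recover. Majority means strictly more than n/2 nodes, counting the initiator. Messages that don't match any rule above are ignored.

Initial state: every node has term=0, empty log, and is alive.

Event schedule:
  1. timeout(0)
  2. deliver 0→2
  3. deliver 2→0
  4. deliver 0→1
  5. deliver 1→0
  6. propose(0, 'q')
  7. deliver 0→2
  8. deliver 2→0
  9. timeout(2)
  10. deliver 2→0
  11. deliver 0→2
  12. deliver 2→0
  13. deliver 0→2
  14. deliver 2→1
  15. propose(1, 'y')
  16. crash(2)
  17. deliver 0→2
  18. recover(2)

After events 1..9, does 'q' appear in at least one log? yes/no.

yes

e1 timeout(0): 0[cand,t=1,-]
e2 deliver 0→2: 2[foll,t=1,-]
e3 deliver 2→0: 0[lead,t=1,-]
e4 deliver 0→1: 1[foll,t=1,-]
e5 deliver 1→0: ·
e6 propose(0,'q'): 0[lead,t=1,q]
e7 deliver 0→2: 2[foll,t=1,q]
e8 deliver 2→0: ·
e9 timeout(2): 2[cand,t=2,q]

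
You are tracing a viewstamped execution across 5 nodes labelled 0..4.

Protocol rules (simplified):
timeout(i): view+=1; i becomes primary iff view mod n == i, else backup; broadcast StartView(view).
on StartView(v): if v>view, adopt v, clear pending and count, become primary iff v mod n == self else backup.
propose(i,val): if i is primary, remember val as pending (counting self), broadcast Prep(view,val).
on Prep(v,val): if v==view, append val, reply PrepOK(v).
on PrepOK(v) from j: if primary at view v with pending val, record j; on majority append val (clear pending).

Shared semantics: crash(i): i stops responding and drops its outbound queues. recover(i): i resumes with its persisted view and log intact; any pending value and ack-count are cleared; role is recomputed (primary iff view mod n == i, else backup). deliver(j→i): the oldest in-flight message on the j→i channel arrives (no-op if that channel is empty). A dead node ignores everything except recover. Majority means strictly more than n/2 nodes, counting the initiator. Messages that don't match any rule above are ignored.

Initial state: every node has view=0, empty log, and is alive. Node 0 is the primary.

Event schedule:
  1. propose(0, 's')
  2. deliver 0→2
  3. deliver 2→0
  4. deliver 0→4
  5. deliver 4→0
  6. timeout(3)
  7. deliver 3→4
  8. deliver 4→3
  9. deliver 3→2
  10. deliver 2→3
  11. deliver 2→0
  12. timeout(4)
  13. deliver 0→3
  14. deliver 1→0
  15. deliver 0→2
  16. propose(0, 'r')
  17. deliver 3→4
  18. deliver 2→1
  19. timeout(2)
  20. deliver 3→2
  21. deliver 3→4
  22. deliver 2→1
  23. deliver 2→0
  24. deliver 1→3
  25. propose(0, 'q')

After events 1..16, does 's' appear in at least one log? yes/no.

yes

e1 propose(0,'s'): ·
e2 deliver 0→2: 2[back,v=0,s]
e3 deliver 2→0: ·
e4 deliver 0→4: 4[back,v=0,s]
e5 deliver 4→0: 0[prim,v=0,s]
e6 timeout(3): 3[back,v=1,-]
e7 deliver 3→4: 4[back,v=1,s]
e8 deliver 4→3: ·
e9 deliver 3→2: 2[back,v=1,s]
e10 deliver 2→3: ·
e11 deliver 2→0: ·
e12 timeout(4): 4[back,v=2,s]
e13 deliver 0→3: ·
e14 deliver 1→0: ·
e15 deliver 0→2: ·
e16 propose(0,'r'): ·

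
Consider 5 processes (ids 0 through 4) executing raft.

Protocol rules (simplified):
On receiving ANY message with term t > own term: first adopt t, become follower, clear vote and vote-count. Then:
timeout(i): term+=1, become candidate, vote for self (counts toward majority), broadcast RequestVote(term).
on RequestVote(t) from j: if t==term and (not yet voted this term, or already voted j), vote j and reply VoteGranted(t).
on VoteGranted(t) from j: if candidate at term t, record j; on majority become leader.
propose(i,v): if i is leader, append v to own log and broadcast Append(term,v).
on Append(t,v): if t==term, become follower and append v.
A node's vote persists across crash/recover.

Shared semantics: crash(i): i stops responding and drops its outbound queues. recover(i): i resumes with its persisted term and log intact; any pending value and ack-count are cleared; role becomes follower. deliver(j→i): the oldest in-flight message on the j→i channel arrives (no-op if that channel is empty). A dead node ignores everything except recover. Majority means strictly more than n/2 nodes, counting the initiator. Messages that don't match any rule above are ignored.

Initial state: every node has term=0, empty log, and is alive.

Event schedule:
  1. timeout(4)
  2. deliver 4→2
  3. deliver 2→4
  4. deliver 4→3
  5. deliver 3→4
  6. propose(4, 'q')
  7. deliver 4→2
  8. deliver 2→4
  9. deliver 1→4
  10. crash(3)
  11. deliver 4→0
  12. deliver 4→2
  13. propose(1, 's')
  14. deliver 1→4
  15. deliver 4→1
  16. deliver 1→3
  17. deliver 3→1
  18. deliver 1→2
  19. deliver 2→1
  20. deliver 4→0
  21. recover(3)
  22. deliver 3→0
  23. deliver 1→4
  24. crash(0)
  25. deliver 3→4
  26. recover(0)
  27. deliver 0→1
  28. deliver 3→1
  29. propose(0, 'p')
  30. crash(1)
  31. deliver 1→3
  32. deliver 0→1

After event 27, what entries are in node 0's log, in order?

q

e1 timeout(4): 4[cand,t=1,-]
e2 deliver 4→2: 2[foll,t=1,-]
e3 deliver 2→4: ·
e4 deliver 4→3: 3[foll,t=1,-]
e5 deliver 3→4: 4[lead,t=1,-]
e6 propose(4,'q'): 4[lead,t=1,q]
e7 deliver 4→2: 2[foll,t=1,q]
e8 deliver 2→4: ·
e9 deliver 1→4: ·
e10 crash(3): 3[✗foll,t=1,-]
e11 deliver 4→0: 0[foll,t=1,-]
e12 deliver 4→2: ·
e13 propose(1,'s'): ·
e14 deliver 1→4: ·
e15 deliver 4→1: 1[foll,t=1,-]
e16 deliver 1→3: ·
e17 deliver 3→1: ·
e18 deliver 1→2: ·
e19 deliver 2→1: ·
e20 deliver 4→0: 0[foll,t=1,q]
e21 recover(3): 3[foll,t=1,-]
e22 deliver 3→0: ·
e23 deliver 1→4: ·
e24 crash(0): 0[✗foll,t=1,q]
e25 deliver 3→4: ·
e26 recover(0): 0[foll,t=1,q]
e27 deliver 0→1: ·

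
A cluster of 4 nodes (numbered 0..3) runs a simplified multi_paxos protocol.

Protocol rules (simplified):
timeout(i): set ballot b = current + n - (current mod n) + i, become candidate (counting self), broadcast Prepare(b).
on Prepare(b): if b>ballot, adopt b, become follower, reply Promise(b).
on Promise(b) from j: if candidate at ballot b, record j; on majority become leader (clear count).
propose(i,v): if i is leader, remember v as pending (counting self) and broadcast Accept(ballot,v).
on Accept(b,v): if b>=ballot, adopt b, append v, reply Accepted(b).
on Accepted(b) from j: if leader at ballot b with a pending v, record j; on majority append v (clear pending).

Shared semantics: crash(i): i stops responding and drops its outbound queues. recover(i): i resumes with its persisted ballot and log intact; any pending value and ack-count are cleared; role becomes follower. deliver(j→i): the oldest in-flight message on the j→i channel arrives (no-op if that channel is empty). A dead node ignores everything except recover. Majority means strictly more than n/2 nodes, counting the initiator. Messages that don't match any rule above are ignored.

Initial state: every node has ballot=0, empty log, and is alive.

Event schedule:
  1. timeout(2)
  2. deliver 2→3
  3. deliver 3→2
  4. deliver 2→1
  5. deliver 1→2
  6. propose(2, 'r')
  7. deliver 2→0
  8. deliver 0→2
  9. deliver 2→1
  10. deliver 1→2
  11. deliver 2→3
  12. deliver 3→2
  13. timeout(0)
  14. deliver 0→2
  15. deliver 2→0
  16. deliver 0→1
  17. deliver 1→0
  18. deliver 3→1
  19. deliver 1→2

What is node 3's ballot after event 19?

6

after 1 — timeout(2): n2:cand/b6/[-]
after 2 — deliver 2→3: n3:foll/b6/[-]
after 3 — deliver 3→2: ·
after 4 — deliver 2→1: n1:foll/b6/[-]
after 5 — deliver 1→2: n2:lead/b6/[-]
after 6 — propose(2,'r'): ·
after 7 — deliver 2→0: n0:foll/b6/[-]
after 8 — deliver 0→2: ·
after 9 — deliver 2→1: n1:foll/b6/[r]
after 10 — deliver 1→2: ·
after 11 — deliver 2→3: n3:foll/b6/[r]
after 12 — deliver 3→2: n2:lead/b6/[r]
after 13 — timeout(0): n0:cand/b8/[-]
after 14 — deliver 0→2: n2:foll/b8/[r]
after 15 — deliver 2→0: ·
after 16 — deliver 0→1: n1:foll/b8/[r]
after 17 — deliver 1→0: ·
after 18 — deliver 3→1: ·
after 19 — deliver 1→2: ·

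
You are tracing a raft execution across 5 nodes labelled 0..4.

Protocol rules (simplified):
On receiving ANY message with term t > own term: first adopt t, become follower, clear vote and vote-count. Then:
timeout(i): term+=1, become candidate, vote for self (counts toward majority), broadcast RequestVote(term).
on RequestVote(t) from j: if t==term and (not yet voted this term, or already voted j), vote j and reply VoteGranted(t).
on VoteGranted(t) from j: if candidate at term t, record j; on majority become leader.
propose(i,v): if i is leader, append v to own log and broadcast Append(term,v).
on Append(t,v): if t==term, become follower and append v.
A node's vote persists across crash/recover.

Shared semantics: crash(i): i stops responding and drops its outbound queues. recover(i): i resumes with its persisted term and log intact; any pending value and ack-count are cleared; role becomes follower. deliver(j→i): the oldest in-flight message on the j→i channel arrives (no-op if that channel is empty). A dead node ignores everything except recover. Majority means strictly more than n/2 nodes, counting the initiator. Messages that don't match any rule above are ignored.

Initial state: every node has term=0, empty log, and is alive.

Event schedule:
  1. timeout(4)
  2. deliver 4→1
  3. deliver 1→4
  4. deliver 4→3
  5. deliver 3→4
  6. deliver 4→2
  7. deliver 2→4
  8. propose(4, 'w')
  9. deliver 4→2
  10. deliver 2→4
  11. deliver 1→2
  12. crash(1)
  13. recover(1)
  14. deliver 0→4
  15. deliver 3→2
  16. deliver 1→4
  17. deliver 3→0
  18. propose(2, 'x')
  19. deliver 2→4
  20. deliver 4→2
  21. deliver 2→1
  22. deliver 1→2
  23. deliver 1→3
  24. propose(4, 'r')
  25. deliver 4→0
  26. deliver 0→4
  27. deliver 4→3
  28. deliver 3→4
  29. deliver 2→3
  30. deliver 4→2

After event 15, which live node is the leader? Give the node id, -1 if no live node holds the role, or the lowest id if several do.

step 1 timeout(4): 4={cand,t=1,log=-}
step 2 deliver 4→1: 1={foll,t=1,log=-}
step 3 deliver 1→4: —
step 4 deliver 4→3: 3={foll,t=1,log=-}
step 5 deliver 3→4: 4={lead,t=1,log=-}
step 6 deliver 4→2: 2={foll,t=1,log=-}
step 7 deliver 2→4: —
step 8 propose(4,'w'): 4={lead,t=1,log=w}
step 9 deliver 4→2: 2={foll,t=1,log=w}
step 10 deliver 2→4: —
step 11 deliver 1→2: —
step 12 crash(1): 1={✗foll,t=1,log=-}
step 13 recover(1): 1={foll,t=1,log=-}
step 14 deliver 0→4: —
step 15 deliver 3→2: —

4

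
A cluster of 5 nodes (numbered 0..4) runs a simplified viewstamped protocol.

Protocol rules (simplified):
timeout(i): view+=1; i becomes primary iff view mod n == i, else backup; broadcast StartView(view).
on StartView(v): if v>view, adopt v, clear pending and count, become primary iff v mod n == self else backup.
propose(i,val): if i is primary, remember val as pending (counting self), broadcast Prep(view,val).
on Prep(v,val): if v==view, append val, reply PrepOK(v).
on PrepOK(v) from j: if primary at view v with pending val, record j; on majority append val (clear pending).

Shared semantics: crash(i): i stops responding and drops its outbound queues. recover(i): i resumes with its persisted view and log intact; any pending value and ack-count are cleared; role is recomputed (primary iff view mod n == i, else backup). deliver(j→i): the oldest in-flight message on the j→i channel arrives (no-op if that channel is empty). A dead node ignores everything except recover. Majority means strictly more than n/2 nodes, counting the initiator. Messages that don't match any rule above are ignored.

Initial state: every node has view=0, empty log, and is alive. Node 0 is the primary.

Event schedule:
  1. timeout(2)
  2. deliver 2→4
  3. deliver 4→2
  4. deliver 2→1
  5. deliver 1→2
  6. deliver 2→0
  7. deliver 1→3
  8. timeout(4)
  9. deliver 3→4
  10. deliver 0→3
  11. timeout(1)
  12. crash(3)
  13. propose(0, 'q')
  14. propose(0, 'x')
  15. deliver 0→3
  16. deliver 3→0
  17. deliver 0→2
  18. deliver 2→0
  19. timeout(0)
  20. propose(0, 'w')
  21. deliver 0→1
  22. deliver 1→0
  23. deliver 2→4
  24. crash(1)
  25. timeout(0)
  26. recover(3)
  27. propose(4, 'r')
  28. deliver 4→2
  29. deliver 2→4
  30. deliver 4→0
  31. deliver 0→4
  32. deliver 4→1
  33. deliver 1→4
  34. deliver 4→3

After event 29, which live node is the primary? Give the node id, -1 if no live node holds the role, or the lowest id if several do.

1. timeout(2):  <2:back v1 ->
2. deliver 2→4:  <4:back v1 ->
3. deliver 4→2:  nop
4. deliver 2→1:  <1:prim v1 ->
5. deliver 1→2:  nop
6. deliver 2→0:  <0:back v1 ->
7. deliver 1→3:  nop
8. timeout(4):  <4:back v2 ->
9. deliver 3→4:  nop
10. deliver 0→3:  nop
11. timeout(1):  <1:back v2 ->
12. crash(3):  <3:✗back v0 ->
13. propose(0,'q'):  nop
14. propose(0,'x'):  nop
15. deliver 0→3:  nop
16. deliver 3→0:  nop
17. deliver 0→2:  nop
18. deliver 2→0:  nop
19. timeout(0):  <0:back v2 ->
20. propose(0,'w'):  nop
21. deliver 0→1:  nop
22. deliver 1→0:  nop
23. deliver 2→4:  nop
24. crash(1):  <1:✗back v2 ->
25. timeout(0):  <0:back v3 ->
26. recover(3):  <3:back v0 ->
27. propose(4,'r'):  nop
28. deliver 4→2:  <2:prim v2 ->
29. deliver 2→4:  nop

2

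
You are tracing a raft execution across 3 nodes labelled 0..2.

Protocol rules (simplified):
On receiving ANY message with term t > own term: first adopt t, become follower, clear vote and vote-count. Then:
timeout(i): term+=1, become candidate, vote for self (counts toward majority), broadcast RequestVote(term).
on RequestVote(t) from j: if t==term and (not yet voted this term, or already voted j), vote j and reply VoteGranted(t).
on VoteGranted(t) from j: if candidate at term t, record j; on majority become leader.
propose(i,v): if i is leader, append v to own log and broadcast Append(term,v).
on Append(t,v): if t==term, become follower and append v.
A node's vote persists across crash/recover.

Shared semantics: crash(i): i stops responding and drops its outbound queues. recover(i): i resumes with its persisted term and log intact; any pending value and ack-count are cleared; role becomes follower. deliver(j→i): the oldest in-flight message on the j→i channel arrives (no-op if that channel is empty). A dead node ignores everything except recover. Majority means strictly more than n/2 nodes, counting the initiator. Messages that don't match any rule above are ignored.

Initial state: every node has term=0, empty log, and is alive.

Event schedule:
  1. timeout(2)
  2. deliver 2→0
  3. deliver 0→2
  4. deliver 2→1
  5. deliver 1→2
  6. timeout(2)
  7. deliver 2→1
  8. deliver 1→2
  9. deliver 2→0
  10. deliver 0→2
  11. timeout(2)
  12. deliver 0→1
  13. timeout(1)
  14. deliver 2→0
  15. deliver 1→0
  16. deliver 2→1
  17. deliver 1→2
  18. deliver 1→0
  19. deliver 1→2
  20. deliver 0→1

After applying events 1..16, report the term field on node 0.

1. timeout(2):  <2:cand t1 ->
2. deliver 2→0:  <0:foll t1 ->
3. deliver 0→2:  <2:lead t1 ->
4. deliver 2→1:  <1:foll t1 ->
5. deliver 1→2:  nop
6. timeout(2):  <2:cand t2 ->
7. deliver 2→1:  <1:foll t2 ->
8. deliver 1→2:  <2:lead t2 ->
9. deliver 2→0:  <0:foll t2 ->
10. deliver 0→2:  nop
11. timeout(2):  <2:cand t3 ->
12. deliver 0→1:  nop
13. timeout(1):  <1:cand t3 ->
14. deliver 2→0:  <0:foll t3 ->
15. deliver 1→0:  nop
16. deliver 2→1:  nop

3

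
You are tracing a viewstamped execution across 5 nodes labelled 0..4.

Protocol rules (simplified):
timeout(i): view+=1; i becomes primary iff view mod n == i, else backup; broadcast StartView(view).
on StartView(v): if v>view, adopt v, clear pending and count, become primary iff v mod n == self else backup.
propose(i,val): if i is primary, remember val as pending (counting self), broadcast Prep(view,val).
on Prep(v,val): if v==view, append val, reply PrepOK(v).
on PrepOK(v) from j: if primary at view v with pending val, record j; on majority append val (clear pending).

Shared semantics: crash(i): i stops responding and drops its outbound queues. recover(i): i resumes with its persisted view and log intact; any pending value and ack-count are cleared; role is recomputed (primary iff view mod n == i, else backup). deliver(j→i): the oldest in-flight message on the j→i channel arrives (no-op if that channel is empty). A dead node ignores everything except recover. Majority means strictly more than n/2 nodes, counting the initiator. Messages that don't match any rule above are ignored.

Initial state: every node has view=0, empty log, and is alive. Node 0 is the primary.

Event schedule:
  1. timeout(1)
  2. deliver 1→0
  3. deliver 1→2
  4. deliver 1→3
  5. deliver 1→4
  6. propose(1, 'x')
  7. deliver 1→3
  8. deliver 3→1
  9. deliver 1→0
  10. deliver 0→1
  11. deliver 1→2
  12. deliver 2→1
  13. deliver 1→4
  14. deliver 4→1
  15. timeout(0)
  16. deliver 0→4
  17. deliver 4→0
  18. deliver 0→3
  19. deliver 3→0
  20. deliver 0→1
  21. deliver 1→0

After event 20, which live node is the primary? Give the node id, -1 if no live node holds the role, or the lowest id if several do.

-1

1. timeout(1):  <1:prim v1 ->
2. deliver 1→0:  <0:back v1 ->
3. deliver 1→2:  <2:back v1 ->
4. deliver 1→3:  <3:back v1 ->
5. deliver 1→4:  <4:back v1 ->
6. propose(1,'x'):  nop
7. deliver 1→3:  <3:back v1 x>
8. deliver 3→1:  nop
9. deliver 1→0:  <0:back v1 x>
10. deliver 0→1:  <1:prim v1 x>
11. deliver 1→2:  <2:back v1 x>
12. deliver 2→1:  nop
13. deliver 1→4:  <4:back v1 x>
14. deliver 4→1:  nop
15. timeout(0):  <0:back v2 x>
16. deliver 0→4:  <4:back v2 x>
17. deliver 4→0:  nop
18. deliver 0→3:  <3:back v2 x>
19. deliver 3→0:  nop
20. deliver 0→1:  <1:back v2 x>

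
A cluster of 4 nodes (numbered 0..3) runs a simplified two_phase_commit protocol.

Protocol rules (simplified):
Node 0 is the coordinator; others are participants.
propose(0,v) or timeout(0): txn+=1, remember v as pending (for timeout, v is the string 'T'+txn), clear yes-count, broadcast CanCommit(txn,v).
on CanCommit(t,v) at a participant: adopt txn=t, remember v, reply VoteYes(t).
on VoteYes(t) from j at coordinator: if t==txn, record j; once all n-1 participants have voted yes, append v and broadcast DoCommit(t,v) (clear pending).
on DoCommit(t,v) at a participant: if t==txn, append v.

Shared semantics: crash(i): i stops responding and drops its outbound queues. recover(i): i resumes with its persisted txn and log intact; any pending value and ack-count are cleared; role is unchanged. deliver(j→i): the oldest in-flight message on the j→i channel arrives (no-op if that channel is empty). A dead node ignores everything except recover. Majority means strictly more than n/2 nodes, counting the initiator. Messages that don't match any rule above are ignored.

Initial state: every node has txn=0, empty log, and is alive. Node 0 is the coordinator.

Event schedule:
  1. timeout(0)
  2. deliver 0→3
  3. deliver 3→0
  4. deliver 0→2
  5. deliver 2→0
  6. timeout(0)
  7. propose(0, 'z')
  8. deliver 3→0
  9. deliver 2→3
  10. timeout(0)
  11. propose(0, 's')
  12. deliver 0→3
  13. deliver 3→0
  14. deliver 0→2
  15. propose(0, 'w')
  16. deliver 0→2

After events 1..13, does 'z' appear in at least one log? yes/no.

e1 timeout(0): 0[coor,t=1,-]
e2 deliver 0→3: 3[part,t=1,-]
e3 deliver 3→0: ·
e4 deliver 0→2: 2[part,t=1,-]
e5 deliver 2→0: ·
e6 timeout(0): 0[coor,t=2,-]
e7 propose(0,'z'): 0[coor,t=3,-]
e8 deliver 3→0: ·
e9 deliver 2→3: ·
e10 timeout(0): 0[coor,t=4,-]
e11 propose(0,'s'): 0[coor,t=5,-]
e12 deliver 0→3: 3[part,t=2,-]
e13 deliver 3→0: ·

no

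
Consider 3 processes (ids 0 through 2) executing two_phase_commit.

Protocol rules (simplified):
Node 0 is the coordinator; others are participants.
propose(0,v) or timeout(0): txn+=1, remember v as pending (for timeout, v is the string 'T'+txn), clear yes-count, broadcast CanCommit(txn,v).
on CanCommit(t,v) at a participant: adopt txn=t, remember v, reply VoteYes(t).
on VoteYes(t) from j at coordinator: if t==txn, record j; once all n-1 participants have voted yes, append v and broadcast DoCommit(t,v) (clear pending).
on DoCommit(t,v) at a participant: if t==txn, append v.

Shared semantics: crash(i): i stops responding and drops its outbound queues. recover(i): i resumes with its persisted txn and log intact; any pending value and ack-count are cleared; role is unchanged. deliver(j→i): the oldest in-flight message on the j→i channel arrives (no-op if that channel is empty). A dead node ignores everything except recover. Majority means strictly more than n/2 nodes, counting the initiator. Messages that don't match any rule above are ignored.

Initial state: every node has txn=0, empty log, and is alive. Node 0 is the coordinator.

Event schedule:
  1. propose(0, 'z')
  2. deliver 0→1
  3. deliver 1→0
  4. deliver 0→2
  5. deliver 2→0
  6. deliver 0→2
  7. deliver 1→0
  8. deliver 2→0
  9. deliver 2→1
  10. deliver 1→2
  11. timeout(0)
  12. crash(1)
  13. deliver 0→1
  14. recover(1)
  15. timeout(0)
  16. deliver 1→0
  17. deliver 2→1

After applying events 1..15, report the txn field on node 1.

1

after 1 — propose(0,'z'): n0:coor/t1/[-]
after 2 — deliver 0→1: n1:part/t1/[-]
after 3 — deliver 1→0: ·
after 4 — deliver 0→2: n2:part/t1/[-]
after 5 — deliver 2→0: n0:coor/t1/[z]
after 6 — deliver 0→2: n2:part/t1/[z]
after 7 — deliver 1→0: ·
after 8 — deliver 2→0: ·
after 9 — deliver 2→1: ·
after 10 — deliver 1→2: ·
after 11 — timeout(0): n0:coor/t2/[z]
after 12 — crash(1): n1:✗part/t1/[-]
after 13 — deliver 0→1: ·
after 14 — recover(1): n1:part/t1/[-]
after 15 — timeout(0): n0:coor/t3/[z]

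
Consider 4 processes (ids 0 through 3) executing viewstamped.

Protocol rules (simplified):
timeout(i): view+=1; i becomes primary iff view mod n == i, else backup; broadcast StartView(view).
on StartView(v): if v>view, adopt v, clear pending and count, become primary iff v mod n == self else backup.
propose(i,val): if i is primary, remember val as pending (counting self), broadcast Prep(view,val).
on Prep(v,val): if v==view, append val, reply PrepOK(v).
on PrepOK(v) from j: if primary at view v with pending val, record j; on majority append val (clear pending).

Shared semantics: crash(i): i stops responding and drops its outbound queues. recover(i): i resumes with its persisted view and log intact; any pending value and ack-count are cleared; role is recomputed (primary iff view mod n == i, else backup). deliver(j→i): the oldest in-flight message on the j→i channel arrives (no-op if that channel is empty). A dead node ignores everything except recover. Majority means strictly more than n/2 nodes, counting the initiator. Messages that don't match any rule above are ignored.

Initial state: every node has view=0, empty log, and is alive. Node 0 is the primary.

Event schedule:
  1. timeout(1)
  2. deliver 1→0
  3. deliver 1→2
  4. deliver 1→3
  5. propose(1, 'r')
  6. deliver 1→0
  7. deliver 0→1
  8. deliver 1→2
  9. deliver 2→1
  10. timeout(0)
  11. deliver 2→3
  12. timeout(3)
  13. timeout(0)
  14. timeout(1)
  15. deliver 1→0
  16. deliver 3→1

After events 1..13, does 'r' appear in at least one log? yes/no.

[1] timeout(1) → N1(prim v1 [-])
[2] deliver 1→0 → N0(back v1 [-])
[3] deliver 1→2 → N2(back v1 [-])
[4] deliver 1→3 → N3(back v1 [-])
[5] propose(1,'r') → ∅
[6] deliver 1→0 → N0(back v1 [r])
[7] deliver 0→1 → ∅
[8] deliver 1→2 → N2(back v1 [r])
[9] deliver 2→1 → N1(prim v1 [r])
[10] timeout(0) → N0(back v2 [r])
[11] deliver 2→3 → ∅
[12] timeout(3) → N3(back v2 [-])
[13] timeout(0) → N0(back v3 [r])

yes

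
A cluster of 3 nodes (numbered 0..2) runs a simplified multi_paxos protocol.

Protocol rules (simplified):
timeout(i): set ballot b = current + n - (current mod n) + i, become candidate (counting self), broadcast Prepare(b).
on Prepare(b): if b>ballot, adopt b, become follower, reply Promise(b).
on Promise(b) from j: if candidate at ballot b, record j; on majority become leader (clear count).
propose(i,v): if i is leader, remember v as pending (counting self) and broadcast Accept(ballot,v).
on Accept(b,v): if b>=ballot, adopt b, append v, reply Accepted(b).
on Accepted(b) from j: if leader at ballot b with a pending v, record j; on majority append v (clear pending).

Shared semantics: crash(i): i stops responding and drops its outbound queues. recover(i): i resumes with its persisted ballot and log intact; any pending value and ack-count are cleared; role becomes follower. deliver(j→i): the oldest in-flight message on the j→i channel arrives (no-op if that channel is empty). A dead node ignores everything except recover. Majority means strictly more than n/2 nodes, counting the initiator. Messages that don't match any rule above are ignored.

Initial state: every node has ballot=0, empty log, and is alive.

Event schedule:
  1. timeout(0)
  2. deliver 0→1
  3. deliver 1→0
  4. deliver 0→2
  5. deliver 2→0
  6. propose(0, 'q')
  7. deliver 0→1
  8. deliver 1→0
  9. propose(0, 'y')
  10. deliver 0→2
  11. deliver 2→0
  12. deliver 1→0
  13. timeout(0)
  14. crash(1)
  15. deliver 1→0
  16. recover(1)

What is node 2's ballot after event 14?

step 1 timeout(0): 0={cand,b=3,log=-}
step 2 deliver 0→1: 1={foll,b=3,log=-}
step 3 deliver 1→0: 0={lead,b=3,log=-}
step 4 deliver 0→2: 2={foll,b=3,log=-}
step 5 deliver 2→0: —
step 6 propose(0,'q'): —
step 7 deliver 0→1: 1={foll,b=3,log=q}
step 8 deliver 1→0: 0={lead,b=3,log=q}
step 9 propose(0,'y'): —
step 10 deliver 0→2: 2={foll,b=3,log=q}
step 11 deliver 2→0: 0={lead,b=3,log=q,y}
step 12 deliver 1→0: —
step 13 timeout(0): 0={cand,b=6,log=q,y}
step 14 crash(1): 1={✗foll,b=3,log=q}

3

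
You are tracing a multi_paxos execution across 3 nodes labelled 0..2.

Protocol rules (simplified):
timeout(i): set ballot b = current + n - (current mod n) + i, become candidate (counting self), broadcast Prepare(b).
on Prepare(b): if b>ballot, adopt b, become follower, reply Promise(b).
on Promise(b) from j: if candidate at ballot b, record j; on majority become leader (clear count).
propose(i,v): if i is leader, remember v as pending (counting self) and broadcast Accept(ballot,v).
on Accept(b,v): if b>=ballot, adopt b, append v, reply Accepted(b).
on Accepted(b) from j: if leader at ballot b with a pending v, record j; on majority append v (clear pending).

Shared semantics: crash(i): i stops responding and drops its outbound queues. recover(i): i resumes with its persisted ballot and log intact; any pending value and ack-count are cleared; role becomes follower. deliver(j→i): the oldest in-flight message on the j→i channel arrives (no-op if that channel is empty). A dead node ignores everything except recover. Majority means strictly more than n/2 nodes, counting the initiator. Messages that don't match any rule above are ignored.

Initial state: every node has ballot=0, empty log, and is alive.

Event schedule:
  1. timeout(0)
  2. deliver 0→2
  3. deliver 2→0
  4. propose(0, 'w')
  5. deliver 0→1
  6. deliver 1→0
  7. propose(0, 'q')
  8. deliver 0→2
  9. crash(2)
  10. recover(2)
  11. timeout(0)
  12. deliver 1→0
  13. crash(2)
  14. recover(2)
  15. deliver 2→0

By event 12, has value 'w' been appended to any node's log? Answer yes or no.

yes

1. timeout(0):  <0:cand b3 ->
2. deliver 0→2:  <2:foll b3 ->
3. deliver 2→0:  <0:lead b3 ->
4. propose(0,'w'):  nop
5. deliver 0→1:  <1:foll b3 ->
6. deliver 1→0:  nop
7. propose(0,'q'):  nop
8. deliver 0→2:  <2:foll b3 w>
9. crash(2):  <2:✗foll b3 w>
10. recover(2):  <2:foll b3 w>
11. timeout(0):  <0:cand b6 ->
12. deliver 1→0:  nop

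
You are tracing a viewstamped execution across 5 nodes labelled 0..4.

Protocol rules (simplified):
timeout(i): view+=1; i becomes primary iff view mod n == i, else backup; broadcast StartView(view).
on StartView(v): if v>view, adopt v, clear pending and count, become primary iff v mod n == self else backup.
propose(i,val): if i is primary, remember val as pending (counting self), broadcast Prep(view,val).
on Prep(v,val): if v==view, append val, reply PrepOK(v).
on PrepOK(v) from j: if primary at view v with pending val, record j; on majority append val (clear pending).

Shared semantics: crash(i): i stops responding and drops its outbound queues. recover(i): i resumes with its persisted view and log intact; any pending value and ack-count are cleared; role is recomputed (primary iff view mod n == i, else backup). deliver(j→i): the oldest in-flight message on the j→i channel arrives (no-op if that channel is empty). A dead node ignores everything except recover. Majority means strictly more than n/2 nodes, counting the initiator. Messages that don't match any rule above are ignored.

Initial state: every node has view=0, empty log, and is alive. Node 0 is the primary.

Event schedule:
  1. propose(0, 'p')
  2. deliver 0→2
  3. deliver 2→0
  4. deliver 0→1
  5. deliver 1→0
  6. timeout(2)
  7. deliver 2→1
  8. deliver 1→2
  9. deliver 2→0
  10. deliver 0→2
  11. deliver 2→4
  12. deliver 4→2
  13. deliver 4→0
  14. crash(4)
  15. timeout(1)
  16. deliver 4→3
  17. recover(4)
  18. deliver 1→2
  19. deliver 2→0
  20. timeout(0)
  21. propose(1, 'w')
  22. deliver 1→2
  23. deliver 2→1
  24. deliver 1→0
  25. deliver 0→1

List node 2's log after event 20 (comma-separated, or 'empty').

p

e1 propose(0,'p'): ·
e2 deliver 0→2: 2[back,v=0,p]
e3 deliver 2→0: ·
e4 deliver 0→1: 1[back,v=0,p]
e5 deliver 1→0: 0[prim,v=0,p]
e6 timeout(2): 2[back,v=1,p]
e7 deliver 2→1: 1[prim,v=1,p]
e8 deliver 1→2: ·
e9 deliver 2→0: 0[back,v=1,p]
e10 deliver 0→2: ·
e11 deliver 2→4: 4[back,v=1,-]
e12 deliver 4→2: ·
e13 deliver 4→0: ·
e14 crash(4): 4[✗back,v=1,-]
e15 timeout(1): 1[back,v=2,p]
e16 deliver 4→3: ·
e17 recover(4): 4[back,v=1,-]
e18 deliver 1→2: 2[prim,v=2,p]
e19 deliver 2→0: ·
e20 timeout(0): 0[back,v=2,p]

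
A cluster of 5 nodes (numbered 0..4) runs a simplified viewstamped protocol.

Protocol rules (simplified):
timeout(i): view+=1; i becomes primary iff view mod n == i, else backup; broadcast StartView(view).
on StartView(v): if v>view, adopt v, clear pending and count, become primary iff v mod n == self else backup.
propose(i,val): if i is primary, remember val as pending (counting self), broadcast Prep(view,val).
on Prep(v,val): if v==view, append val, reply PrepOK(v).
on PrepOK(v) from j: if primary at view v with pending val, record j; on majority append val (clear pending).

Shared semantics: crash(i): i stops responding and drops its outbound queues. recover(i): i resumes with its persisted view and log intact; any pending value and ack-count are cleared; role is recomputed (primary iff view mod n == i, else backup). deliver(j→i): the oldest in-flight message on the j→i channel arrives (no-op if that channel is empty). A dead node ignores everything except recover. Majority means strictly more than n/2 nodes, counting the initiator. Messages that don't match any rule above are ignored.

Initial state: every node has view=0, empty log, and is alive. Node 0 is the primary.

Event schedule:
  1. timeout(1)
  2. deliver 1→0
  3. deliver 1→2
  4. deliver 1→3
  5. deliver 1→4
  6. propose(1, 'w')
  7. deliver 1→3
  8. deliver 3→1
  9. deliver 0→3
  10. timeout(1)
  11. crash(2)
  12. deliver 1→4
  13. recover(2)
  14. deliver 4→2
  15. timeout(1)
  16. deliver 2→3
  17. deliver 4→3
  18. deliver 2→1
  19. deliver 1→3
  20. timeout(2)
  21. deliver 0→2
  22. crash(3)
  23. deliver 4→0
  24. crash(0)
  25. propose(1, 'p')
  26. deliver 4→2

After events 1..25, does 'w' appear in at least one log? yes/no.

yes

after 1 — timeout(1): n1:prim/v1/[-]
after 2 — deliver 1→0: n0:back/v1/[-]
after 3 — deliver 1→2: n2:back/v1/[-]
after 4 — deliver 1→3: n3:back/v1/[-]
after 5 — deliver 1→4: n4:back/v1/[-]
after 6 — propose(1,'w'): ·
after 7 — deliver 1→3: n3:back/v1/[w]
after 8 — deliver 3→1: ·
after 9 — deliver 0→3: ·
after 10 — timeout(1): n1:back/v2/[-]
after 11 — crash(2): n2:✗back/v1/[-]
after 12 — deliver 1→4: n4:back/v1/[w]
after 13 — recover(2): n2:back/v1/[-]
after 14 — deliver 4→2: ·
after 15 — timeout(1): n1:back/v3/[-]
after 16 — deliver 2→3: ·
after 17 — deliver 4→3: ·
after 18 — deliver 2→1: ·
after 19 — deliver 1→3: n3:back/v2/[w]
after 20 — timeout(2): n2:prim/v2/[-]
after 21 — deliver 0→2: ·
after 22 — crash(3): n3:✗back/v2/[w]
after 23 — deliver 4→0: ·
after 24 — crash(0): n0:✗back/v1/[-]
after 25 — propose(1,'p'): ·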